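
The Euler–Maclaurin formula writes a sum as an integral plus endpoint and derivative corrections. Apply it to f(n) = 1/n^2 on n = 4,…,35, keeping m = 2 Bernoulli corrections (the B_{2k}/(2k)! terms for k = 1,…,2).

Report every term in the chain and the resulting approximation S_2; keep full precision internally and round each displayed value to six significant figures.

Integral: ∫_4^35 1/x^2 dx = 0.221429.
Boundary: ½(f(4) + f(35)) = ½(0.0625000 + 0.000816327) = 0.0316582.
So far: 0.253087.
Order-1 term: 1/12 · (-4.66472e-05 − (-0.0312500)) = 0.00260028.
Running total after k=1: 0.255687.
Order-2 term: −1/720 · (-4.56952e-07 − (-0.0234375)) = -3.25514e-05.

S_2 ≈ 0.255654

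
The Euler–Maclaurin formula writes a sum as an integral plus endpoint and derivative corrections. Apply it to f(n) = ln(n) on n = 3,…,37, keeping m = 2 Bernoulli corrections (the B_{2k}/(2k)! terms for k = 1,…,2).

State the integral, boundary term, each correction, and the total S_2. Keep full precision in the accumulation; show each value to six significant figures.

The integral term ∫_3^37 ln(x) dx = 96.3081.
Boundary: ½(f(3) + f(37)) = ½(1.09861 + 3.61092) = 2.35477.
So far: 98.6629.
Order-1 term: 1/12 · (0.0270270 − 0.333333) = -0.0255255.
Running total after k=1: 98.6374.
Order-2 term: −1/720 · (3.94843e-05 − 0.0740741) = 0.000102826.

S_2 ≈ 98.6375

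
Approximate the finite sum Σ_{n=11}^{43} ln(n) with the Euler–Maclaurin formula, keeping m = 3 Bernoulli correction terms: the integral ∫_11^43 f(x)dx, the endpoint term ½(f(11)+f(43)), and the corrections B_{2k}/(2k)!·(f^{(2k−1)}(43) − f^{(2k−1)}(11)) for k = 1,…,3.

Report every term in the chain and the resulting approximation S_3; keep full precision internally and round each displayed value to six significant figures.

The integral term ∫_11^43 ln(x) dx = 103.355.
Boundary: ½(f(11) + f(43)) = ½(2.39790 + 3.76120) = 3.07955.
So far: 106.434.
Order-1 term: 1/12 · (0.0232558 − 0.0909091) = -0.00563777.
After k=1: 106.429.
Order-2 term: −1/720 · (2.51550e-05 − 0.00150263) = 2.05205e-06.
After k=2: 106.429.
Order-3 term: 1/30240 · (1.63256e-07 − 0.000149021) = -4.92255e-09.

S_3 ≈ 106.429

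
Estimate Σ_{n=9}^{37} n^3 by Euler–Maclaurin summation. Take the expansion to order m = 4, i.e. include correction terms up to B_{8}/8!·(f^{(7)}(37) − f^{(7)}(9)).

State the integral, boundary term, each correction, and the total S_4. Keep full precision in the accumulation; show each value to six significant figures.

The integral term ∫_9^37 x^3 dx = 466900.
½[f(9) + f(37)] = ½[729.000 + 50653.0] = 25691.0.
Integral + boundary = 492591.
Correction k=1: B_{2}/2! · (f^{(1)}(37) − f^{(1)}(9)) = 1/12 · (4107.00 − 243.000) = 322.000.
Running total after k=1: 492913.
Correction k=2: B_{4}/4! · (f^{(3)}(37) − f^{(3)}(9)) = −1/720 · (6.00000 − 6.00000) = 0.00000.
Running total after k=2: 492913.
Correction k=3: B_{6}/6! · (f^{(5)}(37) − f^{(5)}(9)) = 1/30240 · (0.00000 − 0.00000) = 0.00000.
Running total after k=3: 492913.
Correction k=4: B_{8}/8! · (f^{(7)}(37) − f^{(7)}(9)) = −1/1209600 · (0.00000 − 0.00000) = 0.00000.

S_4 ≈ 492913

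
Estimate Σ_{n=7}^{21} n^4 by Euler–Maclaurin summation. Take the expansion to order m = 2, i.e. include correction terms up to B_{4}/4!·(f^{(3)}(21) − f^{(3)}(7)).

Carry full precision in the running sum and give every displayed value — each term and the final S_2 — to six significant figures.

S_2 ≈ 914872

Integral: ∫_7^21 x^4 dx = 813459.
Boundary: ½(f(7) + f(21)) = ½(2401.00 + 194481) = 98441.0.
So far: 911900.
k=1: B_{2}/(2)! × [f^{(1)}(21) − f^{(1)}(7)] = 1/12 × (37044.0 − 1372.00) = 2972.67.
Running total after k=1: 914872.
k=2: B_{4}/(4)! × [f^{(3)}(21) − f^{(3)}(7)] = −1/720 × (504.000 − 168.000) = -0.466667.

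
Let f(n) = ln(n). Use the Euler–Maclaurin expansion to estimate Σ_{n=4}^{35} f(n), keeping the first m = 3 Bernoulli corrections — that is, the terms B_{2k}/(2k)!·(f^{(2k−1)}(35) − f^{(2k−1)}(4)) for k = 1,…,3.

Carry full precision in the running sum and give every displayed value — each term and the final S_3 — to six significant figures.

S_3 ≈ 90.3444

The integral term ∫_4^35 ln(x) dx = 87.8920.
½[f(4) + f(35)] = ½[1.38629 + 3.55535] = 2.47082.
Integral + boundary = 90.3628.
Order-1 term: 1/12 · (0.0285714 − 0.250000) = -0.0184524.
Partial sum through k=1: 90.3444.
Order-2 term: −1/720 · (4.66472e-05 − 0.0312500) = 4.33380e-05.
Partial sum through k=2: 90.3444.
Order-3 term: 1/30240 · (4.56952e-07 − 0.0234375) = -7.75034e-07.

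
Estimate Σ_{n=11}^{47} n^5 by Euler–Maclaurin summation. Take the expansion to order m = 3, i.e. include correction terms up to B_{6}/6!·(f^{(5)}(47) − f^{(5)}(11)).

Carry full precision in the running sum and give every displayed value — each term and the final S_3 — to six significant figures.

The integral term ∫_11^47 x^5 dx = 1.79624e+09.
½[f(11) + f(47)] = ½[161051 + 2.29345e+08] = 1.14753e+08.
Running total after boundary: 1.91099e+09.
Order-1 term: 1/12 · (2.43984e+07 − 73205.0) = 2.02710e+06.
After k=1: 1.91302e+09.
Order-2 term: −1/720 · (132540 − 7260.00) = -174.000.
After k=2: 1.91302e+09.
Order-3 term: 1/30240 · (120.000 − 120.000) = 0.00000.

S_3 ≈ 1.91302e+09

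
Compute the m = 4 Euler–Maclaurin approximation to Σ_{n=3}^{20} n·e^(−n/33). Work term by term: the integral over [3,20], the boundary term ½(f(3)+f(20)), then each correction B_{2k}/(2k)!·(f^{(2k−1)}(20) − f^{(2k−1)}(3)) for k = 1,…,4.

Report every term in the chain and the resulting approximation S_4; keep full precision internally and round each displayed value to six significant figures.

∫_3^20 x·e^(−x/33) dx evaluates to 130.692.
Boundary: ½(f(3) + f(20)) = ½(2.73930 + 10.9099) = 6.82461.
Running total after boundary: 137.517.
Order-1 term: 1/12 · (0.214892 − 0.830092) = -0.0512666.
After k=1: 137.465.
Order-2 term: −1/720 · (0.00119916 − 0.00243920) = 1.72229e-06.
After k=2: 137.465.
Order-3 term: 1/30240 · (2.02111e-06 − 3.77976e-06) = -5.81564e-11.
After k=3: 137.465.
Order-4 term: −1/1209600 · (2.70070e-09 − 4.88490e-09) = 1.80572e-15.

S_4 ≈ 137.465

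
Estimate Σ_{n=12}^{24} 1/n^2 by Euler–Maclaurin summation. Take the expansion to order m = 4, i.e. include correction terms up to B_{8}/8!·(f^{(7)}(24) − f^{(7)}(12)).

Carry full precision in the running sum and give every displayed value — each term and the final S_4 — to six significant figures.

Integral: ∫_12^24 1/x^2 dx = 0.0416667.
½[f(12) + f(24)] = ½[0.00694444 + 0.00173611] = 0.00434028.
So far: 0.0460069.
Order-1 term: 1/12 · (-0.000144676 − (-0.00115741)) = 8.43943e-05.
After k=1: 0.0460913.
Order-2 term: −1/720 · (-3.01408e-06 − (-9.64506e-05)) = -1.29773e-07.
After k=2: 0.0460912.
Order-3 term: 1/30240 · (-1.56983e-07 − (-2.00939e-05)) = 6.59289e-10.
After k=3: 0.0460912.
Order-4 term: −1/1209600 · (-1.52623e-08 − (-7.81429e-06)) = -6.44761e-12.

S_4 ≈ 0.0460912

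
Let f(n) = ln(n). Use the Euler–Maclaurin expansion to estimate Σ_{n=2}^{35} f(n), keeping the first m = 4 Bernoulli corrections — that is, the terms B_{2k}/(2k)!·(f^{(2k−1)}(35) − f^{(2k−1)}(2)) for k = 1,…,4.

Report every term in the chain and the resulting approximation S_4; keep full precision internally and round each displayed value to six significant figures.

S_4 ≈ 92.1362

Integral: ∫_2^35 ln(x) dx = 90.0509.
½[f(2) + f(35)] = ½[0.693147 + 3.55535] = 2.12425.
Running total after boundary: 92.1751.
Order-1 term: 1/12 · (0.0285714 − 0.500000) = -0.0392857.
Partial sum through k=1: 92.1358.
Order-2 term: −1/720 · (4.66472e-05 − 0.250000) = 0.000347157.
Partial sum through k=2: 92.1362.
Order-3 term: 1/30240 · (4.56952e-07 − 0.750000) = -2.48016e-05.
Partial sum through k=3: 92.1362.
Order-4 term: −1/1209600 · (1.11907e-08 − 5.62500) = 4.65030e-06.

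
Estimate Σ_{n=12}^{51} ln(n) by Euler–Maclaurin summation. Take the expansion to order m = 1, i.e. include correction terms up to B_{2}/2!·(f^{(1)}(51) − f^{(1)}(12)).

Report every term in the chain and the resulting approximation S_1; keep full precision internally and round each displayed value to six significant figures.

The integral term ∫_12^51 ln(x) dx = 131.704.
½[f(12) + f(51)] = ½[2.48491 + 3.93183] = 3.20837.
Integral + boundary = 134.913.
k=1: B_{2}/(2)! × [f^{(1)}(51) − f^{(1)}(12)] = 1/12 × (0.0196078 − 0.0833333) = -0.00531046.

S_1 ≈ 134.907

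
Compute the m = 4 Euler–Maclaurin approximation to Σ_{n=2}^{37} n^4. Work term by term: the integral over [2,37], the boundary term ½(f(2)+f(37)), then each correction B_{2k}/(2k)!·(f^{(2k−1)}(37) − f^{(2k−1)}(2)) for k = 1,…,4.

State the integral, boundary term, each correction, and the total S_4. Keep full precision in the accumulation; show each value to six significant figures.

The integral term ∫_2^37 x^4 dx = 1.38688e+07.
Endpoint term: (f(2) + f(37))/2 = (16.0000 + 1.87416e+06)/2 = 937088.
Running total after boundary: 1.48059e+07.
k=1: B_{2}/(2)! × [f^{(1)}(37) − f^{(1)}(2)] = 1/12 × (202612 − 32.0000) = 16881.7.
Running total after k=1: 1.48228e+07.
k=2: B_{4}/(4)! × [f^{(3)}(37) − f^{(3)}(2)] = −1/720 × (888.000 − 48.0000) = -1.16667.
Running total after k=2: 1.48228e+07.
k=3: B_{6}/(6)! × [f^{(5)}(37) − f^{(5)}(2)] = 1/30240 × (0.00000 − 0.00000) = 0.00000.
Running total after k=3: 1.48228e+07.
k=4: B_{8}/(8)! × [f^{(7)}(37) − f^{(7)}(2)] = −1/1209600 × (0.00000 − 0.00000) = 0.00000.

S_4 ≈ 1.48228e+07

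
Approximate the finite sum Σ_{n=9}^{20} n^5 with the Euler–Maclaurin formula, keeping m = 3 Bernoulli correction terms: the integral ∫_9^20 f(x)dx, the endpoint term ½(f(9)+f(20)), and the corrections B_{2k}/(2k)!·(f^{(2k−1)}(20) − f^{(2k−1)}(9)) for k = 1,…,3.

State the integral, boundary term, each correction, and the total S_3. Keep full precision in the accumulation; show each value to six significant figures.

S_3 ≈ 1.22715e+07

The integral term ∫_9^20 x^5 dx = 1.05781e+07.
Endpoint term: (f(9) + f(20))/2 = (59049.0 + 3.20000e+06)/2 = 1.62952e+06.
Integral + boundary = 1.22076e+07.
k=1: B_{2}/(2)! × [f^{(1)}(20) − f^{(1)}(9)] = 1/12 × (800000 − 32805.0) = 63932.9.
After k=1: 1.22716e+07.
k=2: B_{4}/(4)! × [f^{(3)}(20) − f^{(3)}(9)] = −1/720 × (24000.0 − 4860.00) = -26.5833.
After k=2: 1.22715e+07.
k=3: B_{6}/(6)! × [f^{(5)}(20) − f^{(5)}(9)] = 1/30240 × (120.000 − 120.000) = 0.00000.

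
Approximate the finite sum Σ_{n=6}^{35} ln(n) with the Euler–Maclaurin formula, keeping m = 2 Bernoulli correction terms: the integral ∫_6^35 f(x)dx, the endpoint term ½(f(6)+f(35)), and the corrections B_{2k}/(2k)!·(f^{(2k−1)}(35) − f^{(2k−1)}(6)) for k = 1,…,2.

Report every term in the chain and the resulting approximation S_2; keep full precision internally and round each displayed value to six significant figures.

S_2 ≈ 87.3487

Integral: ∫_6^35 ln(x) dx = 84.6866.
Boundary: ½(f(6) + f(35)) = ½(1.79176 + 3.55535) = 2.67355.
Integral + boundary = 87.3602.
Order-1 term: 1/12 · (0.0285714 − 0.166667) = -0.0115079.
Partial sum through k=1: 87.3487.
Order-2 term: −1/720 · (4.66472e-05 − 0.00925926) = 1.27953e-05.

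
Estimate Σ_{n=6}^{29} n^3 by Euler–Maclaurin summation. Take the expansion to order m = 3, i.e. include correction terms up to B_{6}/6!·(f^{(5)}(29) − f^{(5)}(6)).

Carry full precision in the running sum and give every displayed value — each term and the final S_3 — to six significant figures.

∫_6^29 x^3 dx evaluates to 176496.
Endpoint term: (f(6) + f(29))/2 = (216.000 + 24389.0)/2 = 12302.5.
Integral + boundary = 188799.
Order-1 term: 1/12 · (2523.00 − 108.000) = 201.250.
Running total after k=1: 189000.
Order-2 term: −1/720 · (6.00000 − 6.00000) = 0.00000.
Running total after k=2: 189000.
Order-3 term: 1/30240 · (0.00000 − 0.00000) = 0.00000.

S_3 ≈ 189000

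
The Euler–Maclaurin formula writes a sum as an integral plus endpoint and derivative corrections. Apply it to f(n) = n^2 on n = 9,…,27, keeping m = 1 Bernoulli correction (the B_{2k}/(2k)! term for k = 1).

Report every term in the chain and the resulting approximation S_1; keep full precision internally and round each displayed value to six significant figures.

The integral term ∫_9^27 x^2 dx = 6318.00.
½[f(9) + f(27)] = ½[81.0000 + 729.000] = 405.000.
Integral + boundary = 6723.00.
k=1: B_{2}/(2)! × [f^{(1)}(27) − f^{(1)}(9)] = 1/12 × (54.0000 − 18.0000) = 3.00000.

S_1 ≈ 6726.00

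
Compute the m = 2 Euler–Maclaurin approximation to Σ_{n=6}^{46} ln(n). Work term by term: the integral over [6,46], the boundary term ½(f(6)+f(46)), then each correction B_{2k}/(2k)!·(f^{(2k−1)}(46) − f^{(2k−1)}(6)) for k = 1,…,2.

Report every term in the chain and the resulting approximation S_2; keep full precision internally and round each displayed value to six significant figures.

The integral term ∫_6^46 ln(x) dx = 125.367.
Endpoint term: (f(6) + f(46))/2 = (1.79176 + 3.82864)/2 = 2.81020.
So far: 128.177.
Correction k=1: B_{2}/2! · (f^{(1)}(46) − f^{(1)}(6)) = 1/12 · (0.0217391 − 0.166667) = -0.0120773.
After k=1: 128.165.
Correction k=2: B_{4}/4! · (f^{(3)}(46) − f^{(3)}(6)) = −1/720 · (2.05474e-05 − 0.00925926) = 1.28315e-05.

S_2 ≈ 128.165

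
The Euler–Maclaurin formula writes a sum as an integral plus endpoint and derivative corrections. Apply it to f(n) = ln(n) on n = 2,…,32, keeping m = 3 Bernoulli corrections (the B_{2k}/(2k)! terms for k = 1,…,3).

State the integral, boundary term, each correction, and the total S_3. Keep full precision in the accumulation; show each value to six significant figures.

∫_2^32 ln(x) dx evaluates to 79.5173.
½[f(2) + f(32)] = ½[0.693147 + 3.46574] = 2.07944.
Running total after boundary: 81.5967.
Order-1 term: 1/12 · (0.0312500 − 0.500000) = -0.0390625.
Running total after k=1: 81.5576.
Order-2 term: −1/720 · (6.10352e-05 − 0.250000) = 0.000347137.
Running total after k=2: 81.5580.
Order-3 term: 1/30240 · (7.15256e-07 − 0.750000) = -2.48016e-05.

S_3 ≈ 81.5580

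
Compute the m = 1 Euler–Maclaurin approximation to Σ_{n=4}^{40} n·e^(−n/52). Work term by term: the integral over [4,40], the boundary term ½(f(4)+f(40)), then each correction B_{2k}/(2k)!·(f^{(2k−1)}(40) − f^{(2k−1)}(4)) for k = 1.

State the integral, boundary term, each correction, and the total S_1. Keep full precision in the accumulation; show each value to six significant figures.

S_1 ≈ 490.697

∫_4^40 x·e^(−x/52) dx evaluates to 479.640.
½[f(4) + f(40)] = ½[3.70384 + 18.5348] = 11.1193.
Running total after boundary: 490.759.
Correction k=1: B_{2}/2! · (f^{(1)}(40) − f^{(1)}(4)) = 1/12 · (0.106931 − 0.854733) = -0.0623168.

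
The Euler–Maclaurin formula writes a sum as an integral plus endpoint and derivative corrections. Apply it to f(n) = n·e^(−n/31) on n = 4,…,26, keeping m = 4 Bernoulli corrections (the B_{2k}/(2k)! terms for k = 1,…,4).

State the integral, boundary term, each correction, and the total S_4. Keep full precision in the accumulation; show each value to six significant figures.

S_4 ≈ 197.158

∫_4^26 x·e^(−x/31) dx evaluates to 189.839.
Endpoint term: (f(4) + f(26))/2 = (3.51578 + 11.2390)/2 = 7.37737.
So far: 197.216.
Correction k=1: B_{2}/2! · (f^{(1)}(26) − f^{(1)}(4)) = 1/12 · (0.0697206 − 0.765533) = -0.0579844.
After k=1: 197.158.
Correction k=2: B_{4}/4! · (f^{(3)}(26) − f^{(3)}(4)) = −1/720 · (0.000972171 − 0.00262583) = 2.29675e-06.
After k=2: 197.158.
Correction k=3: B_{6}/6! · (f^{(5)}(26) − f^{(5)}(4)) = 1/30240 · (1.94775e-06 − 4.63586e-06) = -8.88924e-11.
After k=3: 197.158.
Correction k=4: B_{8}/8! · (f^{(7)}(26) − f^{(7)}(4)) = −1/1209600 · (3.00092e-09 − 6.80471e-09) = 3.14467e-15.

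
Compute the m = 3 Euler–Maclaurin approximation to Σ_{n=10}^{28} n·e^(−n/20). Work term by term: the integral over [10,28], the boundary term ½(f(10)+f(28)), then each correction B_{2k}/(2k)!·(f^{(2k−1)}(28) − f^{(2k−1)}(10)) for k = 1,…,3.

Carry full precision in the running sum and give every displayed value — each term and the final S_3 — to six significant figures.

∫_10^28 x·e^(−x/20) dx evaluates to 127.185.
Endpoint term: (f(10) + f(28))/2 = (6.06531 + 6.90471)/2 = 6.48501.
Integral + boundary = 133.670.
Correction k=1: B_{2}/2! · (f^{(1)}(28) − f^{(1)}(10)) = 1/12 · (-0.0986388 − 0.303265) = -0.0334920.
Running total after k=1: 133.637.
Correction k=2: B_{4}/4! · (f^{(3)}(28) − f^{(3)}(10)) = −1/720 · (0.000986388 − 0.00379082) = 3.89504e-06.
Running total after k=2: 133.637.
Correction k=3: B_{6}/6! · (f^{(5)}(28) − f^{(5)}(10)) = 1/30240 · (5.54843e-06 − 1.70587e-05) = -3.80630e-10.

S_3 ≈ 133.637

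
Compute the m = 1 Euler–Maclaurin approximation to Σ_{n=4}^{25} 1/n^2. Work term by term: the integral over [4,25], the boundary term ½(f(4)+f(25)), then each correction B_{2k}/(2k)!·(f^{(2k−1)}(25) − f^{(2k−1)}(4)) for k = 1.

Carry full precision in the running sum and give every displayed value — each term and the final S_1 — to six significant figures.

∫_4^25 1/x^2 dx evaluates to 0.210000.
Boundary: ½(f(4) + f(25)) = ½(0.0625000 + 0.00160000) = 0.0320500.
Running total after boundary: 0.242050.
Order-1 term: 1/12 · (-0.000128000 − (-0.0312500)) = 0.00259350.

S_1 ≈ 0.244644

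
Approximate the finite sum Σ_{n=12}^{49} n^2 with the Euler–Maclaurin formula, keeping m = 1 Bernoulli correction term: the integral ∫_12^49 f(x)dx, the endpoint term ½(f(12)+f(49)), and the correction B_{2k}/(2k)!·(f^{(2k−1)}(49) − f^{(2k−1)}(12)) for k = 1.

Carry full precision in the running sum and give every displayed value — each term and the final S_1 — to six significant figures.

S_1 ≈ 39919.0

Integral: ∫_12^49 x^2 dx = 38640.3.
Boundary: ½(f(12) + f(49)) = ½(144.000 + 2401.00) = 1272.50.
Integral + boundary = 39912.8.
k=1: B_{2}/(2)! × [f^{(1)}(49) − f^{(1)}(12)] = 1/12 × (98.0000 − 24.0000) = 6.16667.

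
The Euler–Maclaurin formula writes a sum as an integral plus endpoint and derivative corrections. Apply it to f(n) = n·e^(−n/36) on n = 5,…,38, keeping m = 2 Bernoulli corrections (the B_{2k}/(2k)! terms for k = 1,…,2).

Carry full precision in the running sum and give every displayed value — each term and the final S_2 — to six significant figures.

The integral term ∫_5^38 x·e^(−x/36) dx = 357.530.
½[f(5) + f(38)] = ½[4.35162 + 13.2240] = 8.78779.
So far: 366.318.
Order-1 term: 1/12 · (-0.0193333 − 0.749446) = -0.0640650.
Partial sum through k=1: 366.254.
Order-2 term: −1/720 · (0.000522118 − 0.00192137) = 1.94341e-06.

S_2 ≈ 366.254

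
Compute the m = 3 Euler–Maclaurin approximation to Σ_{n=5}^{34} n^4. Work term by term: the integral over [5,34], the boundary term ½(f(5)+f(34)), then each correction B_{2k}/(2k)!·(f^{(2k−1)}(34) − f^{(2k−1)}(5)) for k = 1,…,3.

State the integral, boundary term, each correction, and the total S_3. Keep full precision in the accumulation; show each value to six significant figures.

∫_5^34 x^4 dx evaluates to 9.08646e+06.
Endpoint term: (f(5) + f(34))/2 = (625.000 + 1.33634e+06)/2 = 668480.
Integral + boundary = 9.75494e+06.
Correction k=1: B_{2}/2! · (f^{(1)}(34) − f^{(1)}(5)) = 1/12 · (157216 − 500.000) = 13059.7.
Partial sum through k=1: 9.76800e+06.
Correction k=2: B_{4}/4! · (f^{(3)}(34) − f^{(3)}(5)) = −1/720 · (816.000 − 120.000) = -0.966667.
Partial sum through k=2: 9.76800e+06.
Correction k=3: B_{6}/6! · (f^{(5)}(34) − f^{(5)}(5)) = 1/30240 · (0.00000 − 0.00000) = 0.00000.

S_3 ≈ 9.76800e+06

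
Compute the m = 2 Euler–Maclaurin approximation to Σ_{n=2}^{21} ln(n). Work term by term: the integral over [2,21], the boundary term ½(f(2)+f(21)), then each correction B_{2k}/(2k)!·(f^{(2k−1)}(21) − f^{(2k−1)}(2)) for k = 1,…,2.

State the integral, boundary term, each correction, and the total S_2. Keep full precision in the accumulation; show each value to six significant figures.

Integral: ∫_2^21 ln(x) dx = 43.5487.
Endpoint term: (f(2) + f(21))/2 = (0.693147 + 3.04452)/2 = 1.86883.
Integral + boundary = 45.4175.
Order-1 term: 1/12 · (0.0476190 − 0.500000) = -0.0376984.
Running total after k=1: 45.3798.
Order-2 term: −1/720 · (0.000215959 − 0.250000) = 0.000346922.

S_2 ≈ 45.3802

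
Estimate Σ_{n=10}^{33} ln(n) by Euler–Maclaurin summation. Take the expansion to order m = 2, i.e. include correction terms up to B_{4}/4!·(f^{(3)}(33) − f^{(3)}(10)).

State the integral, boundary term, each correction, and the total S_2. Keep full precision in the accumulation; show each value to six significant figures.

∫_10^33 ln(x) dx evaluates to 69.3589.
Endpoint term: (f(10) + f(33))/2 = (2.30259 + 3.49651)/2 = 2.89955.
Running total after boundary: 72.2584.
Correction k=1: B_{2}/2! · (f^{(1)}(33) − f^{(1)}(10)) = 1/12 · (0.0303030 − 0.100000) = -0.00580808.
Running total after k=1: 72.2526.
Correction k=2: B_{4}/4! · (f^{(3)}(33) − f^{(3)}(10)) = −1/720 · (5.56529e-05 − 0.00200000) = 2.70048e-06.

S_2 ≈ 72.2526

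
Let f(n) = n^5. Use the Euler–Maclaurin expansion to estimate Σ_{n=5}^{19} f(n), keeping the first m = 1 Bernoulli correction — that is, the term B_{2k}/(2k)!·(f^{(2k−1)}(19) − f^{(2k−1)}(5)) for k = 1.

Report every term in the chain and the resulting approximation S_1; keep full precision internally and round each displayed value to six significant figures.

The integral term ∫_5^19 x^5 dx = 7.83838e+06.
Boundary: ½(f(5) + f(19)) = ½(3125.00 + 2.47610e+06) = 1.23961e+06.
Running total after boundary: 9.07799e+06.
k=1: B_{2}/(2)! × [f^{(1)}(19) − f^{(1)}(5)] = 1/12 × (651605 − 3125.00) = 54040.0.

S_1 ≈ 9.13203e+06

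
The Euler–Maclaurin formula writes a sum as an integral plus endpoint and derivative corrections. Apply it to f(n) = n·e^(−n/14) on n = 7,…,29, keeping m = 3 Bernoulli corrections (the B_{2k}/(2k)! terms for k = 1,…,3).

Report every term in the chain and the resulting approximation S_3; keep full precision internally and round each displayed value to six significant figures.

∫_7^29 x·e^(−x/14) dx evaluates to 102.465.
Endpoint term: (f(7) + f(29))/2 = (4.24571 + 3.65416)/2 = 3.94994.
So far: 106.415.
Order-1 term: 1/12 · (-0.135006 − 0.303265) = -0.0365226.
Partial sum through k=1: 106.378.
Order-2 term: −1/720 · (0.000596966 − 0.00773636) = 9.91583e-06.
Partial sum through k=2: 106.378.
Order-3 term: 1/30240 · (9.60580e-06 − 7.10482e-05) = -2.03183e-09.

S_3 ≈ 106.378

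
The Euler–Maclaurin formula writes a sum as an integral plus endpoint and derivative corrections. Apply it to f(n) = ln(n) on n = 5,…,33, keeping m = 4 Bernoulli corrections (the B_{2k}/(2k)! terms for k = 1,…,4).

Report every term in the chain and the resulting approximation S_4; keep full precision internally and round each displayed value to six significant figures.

The integral term ∫_5^33 ln(x) dx = 79.3376.
½[f(5) + f(33)] = ½[1.60944 + 3.49651] = 2.55297.
So far: 81.8905.
Correction k=1: B_{2}/2! · (f^{(1)}(33) − f^{(1)}(5)) = 1/12 · (0.0303030 − 0.200000) = -0.0141414.
After k=1: 81.8764.
Correction k=2: B_{4}/4! · (f^{(3)}(33) − f^{(3)}(5)) = −1/720 · (5.56529e-05 − 0.0160000) = 2.21449e-05.
After k=2: 81.8764.
Correction k=3: B_{6}/6! · (f^{(5)}(33) − f^{(5)}(5)) = 1/30240 · (6.13256e-07 − 0.00768000) = -2.53948e-07.
After k=3: 81.8764.
Correction k=4: B_{8}/8! · (f^{(7)}(33) − f^{(7)}(5)) = −1/1209600 · (1.68941e-08 − 0.00921600) = 7.61903e-09.

S_4 ≈ 81.8764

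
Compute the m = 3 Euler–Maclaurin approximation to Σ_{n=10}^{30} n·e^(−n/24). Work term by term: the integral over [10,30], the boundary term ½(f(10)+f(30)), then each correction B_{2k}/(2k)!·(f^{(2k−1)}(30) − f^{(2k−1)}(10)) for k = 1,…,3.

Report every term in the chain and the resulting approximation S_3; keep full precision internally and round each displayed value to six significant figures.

Integral: ∫_10^30 x·e^(−x/24) dx = 166.630.
½[f(10) + f(30)] = ½[6.59241 + 8.59514] = 7.59378.
Running total after boundary: 174.224.
Order-1 term: 1/12 · (-0.0716262 − 0.384557) = -0.0380153.
Running total after k=1: 174.186.
Order-2 term: −1/720 · (0.000870457 − 0.00295666) = 2.89751e-06.
Running total after k=2: 174.186.
Order-3 term: 1/30240 · (3.23831e-06 − 9.10711e-06) = -1.94074e-10.

S_3 ≈ 174.186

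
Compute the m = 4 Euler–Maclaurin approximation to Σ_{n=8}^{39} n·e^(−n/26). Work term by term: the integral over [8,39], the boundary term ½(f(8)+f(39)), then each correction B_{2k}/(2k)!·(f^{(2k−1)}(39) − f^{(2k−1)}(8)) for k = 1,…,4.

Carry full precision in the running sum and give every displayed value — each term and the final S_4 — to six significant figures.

S_4 ≈ 280.015

∫_8^39 x·e^(−x/26) dx evaluates to 272.775.
½[f(8) + f(39)] = ½[5.88113 + 8.70208] = 7.29160.
Integral + boundary = 280.067.
Order-1 term: 1/12 · (-0.111565 − 0.508944) = -0.0517091.
After k=1: 280.015.
Order-2 term: −1/720 · (0.000495111 − 0.00292785) = 3.37880e-06.
After k=2: 280.015.
Order-3 term: 1/30240 · (1.70896e-06 − 7.54856e-06) = -1.93108e-10.
After k=3: 280.015.
Order-4 term: −1/1209600 · (3.97266e-09 − 1.59260e-08) = 9.88207e-15.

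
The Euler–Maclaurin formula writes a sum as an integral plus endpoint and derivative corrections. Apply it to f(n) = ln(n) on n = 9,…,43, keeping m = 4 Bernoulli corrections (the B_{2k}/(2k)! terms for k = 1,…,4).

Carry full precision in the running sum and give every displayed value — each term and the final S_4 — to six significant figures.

S_4 ≈ 110.928

∫_9^43 ln(x) dx evaluates to 107.957.
Boundary: ½(f(9) + f(43)) = ½(2.19722 + 3.76120) = 2.97921.
Running total after boundary: 110.936.
Order-1 term: 1/12 · (0.0232558 − 0.111111) = -0.00732127.
After k=1: 110.928.
Order-2 term: −1/720 · (2.51550e-05 − 0.00274348) = 3.77546e-06.
After k=2: 110.928.
Order-3 term: 1/30240 · (1.63256e-07 − 0.000406442) = -1.34351e-08.
After k=3: 110.928.
Order-4 term: −1/1209600 · (2.64883e-09 − 0.000150534) = 1.24447e-10.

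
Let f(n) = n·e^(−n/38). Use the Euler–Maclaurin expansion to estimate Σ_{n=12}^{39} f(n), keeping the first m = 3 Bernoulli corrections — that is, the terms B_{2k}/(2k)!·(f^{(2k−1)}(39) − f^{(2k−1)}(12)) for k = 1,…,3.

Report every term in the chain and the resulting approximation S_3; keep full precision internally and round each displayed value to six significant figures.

∫_12^39 x·e^(−x/38) dx evaluates to 337.047.
½[f(12) + f(39)] = ½[8.75056 + 13.9747] = 11.3626.
Running total after boundary: 348.409.
Correction k=1: B_{2}/2! · (f^{(1)}(39) − f^{(1)}(12)) = 1/12 · (-0.00942960 − 0.498935) = -0.0423637.
Partial sum through k=1: 348.367.
Correction k=2: B_{4}/4! · (f^{(3)}(39) − f^{(3)}(12)) = −1/720 · (0.000489764 − 0.00135551) = 1.20243e-06.
Partial sum through k=2: 348.367.
Correction k=3: B_{6}/6! · (f^{(5)}(39) − f^{(5)}(12)) = 1/30240 · (6.82866e-07 − 1.63816e-06) = -3.15904e-11.

S_3 ≈ 348.367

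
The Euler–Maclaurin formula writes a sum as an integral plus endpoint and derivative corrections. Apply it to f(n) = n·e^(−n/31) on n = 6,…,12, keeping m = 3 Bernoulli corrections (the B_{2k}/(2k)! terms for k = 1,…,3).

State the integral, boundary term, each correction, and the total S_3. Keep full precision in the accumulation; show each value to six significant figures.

S_3 ≈ 46.5471

Integral: ∫_6^12 x·e^(−x/31) dx = 40.0215.
Endpoint term: (f(6) + f(12))/2 = (4.94418 + 8.14830)/2 = 6.54624.
Running total after boundary: 46.5678.
Order-1 term: 1/12 · (0.416177 − 0.664540) = -0.0206970.
Partial sum through k=1: 46.5471.
Order-2 term: −1/720 · (0.00184623 − 0.00240645) = 7.78085e-07.
Partial sum through k=2: 46.5471.
Order-3 term: 1/30240 · (3.39167e-06 − 4.28865e-06) = -2.96621e-11.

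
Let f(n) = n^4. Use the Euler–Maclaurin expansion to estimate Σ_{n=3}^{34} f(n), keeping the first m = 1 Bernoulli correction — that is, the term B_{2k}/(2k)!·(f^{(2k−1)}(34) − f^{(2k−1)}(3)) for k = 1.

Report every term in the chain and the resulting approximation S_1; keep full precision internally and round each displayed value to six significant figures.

S_1 ≈ 9.76834e+06

∫_3^34 x^4 dx evaluates to 9.08704e+06.
½[f(3) + f(34)] = ½[81.0000 + 1.33634e+06] = 668208.
Running total after boundary: 9.75524e+06.
Correction k=1: B_{2}/2! · (f^{(1)}(34) − f^{(1)}(3)) = 1/12 · (157216 − 108.000) = 13092.3.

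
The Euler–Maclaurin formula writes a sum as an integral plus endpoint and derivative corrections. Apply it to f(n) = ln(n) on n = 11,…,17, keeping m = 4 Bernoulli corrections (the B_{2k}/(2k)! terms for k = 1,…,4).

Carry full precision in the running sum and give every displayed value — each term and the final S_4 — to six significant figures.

The integral term ∫_11^17 ln(x) dx = 15.7878.
Boundary: ½(f(11) + f(17)) = ½(2.39790 + 2.83321) = 2.61555.
Running total after boundary: 18.4033.
Correction k=1: B_{2}/2! · (f^{(1)}(17) − f^{(1)}(11)) = 1/12 · (0.0588235 − 0.0909091) = -0.00267380.
Partial sum through k=1: 18.4007.
Correction k=2: B_{4}/4! · (f^{(3)}(17) − f^{(3)}(11)) = −1/720 · (0.000407083 − 0.00150263) = 1.52159e-06.
Partial sum through k=2: 18.4007.
Correction k=3: B_{6}/6! · (f^{(5)}(17) − f^{(5)}(11)) = 1/30240 · (1.69031e-05 − 0.000149021) = -4.36898e-09.
Partial sum through k=3: 18.4007.
Correction k=4: B_{8}/8! · (f^{(7)}(17) − f^{(7)}(11)) = −1/1209600 · (1.75465e-06 − 3.69474e-05) = 2.90945e-11.

S_4 ≈ 18.4007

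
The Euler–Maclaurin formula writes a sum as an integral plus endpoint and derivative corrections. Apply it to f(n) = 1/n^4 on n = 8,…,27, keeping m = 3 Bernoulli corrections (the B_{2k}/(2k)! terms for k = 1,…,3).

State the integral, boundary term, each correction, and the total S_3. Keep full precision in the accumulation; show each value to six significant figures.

S_3 ≈ 0.000767189

Integral: ∫_8^27 1/x^4 dx = 0.000634107.
½[f(8) + f(27)] = ½[0.000244141 + 1.88168e-06] = 0.000123011.
Running total after boundary: 0.000757118.
Order-1 term: 1/12 · (-2.78767e-07 − (-0.000122070)) = 1.01493e-05.
Running total after k=1: 0.000767267.
Order-2 term: −1/720 · (-1.14719e-08 − (-5.72205e-05)) = -7.94569e-08.
Running total after k=2: 0.000767188.
Order-3 term: 1/30240 · (-8.81242e-10 − (-5.00679e-05)) = 1.65566e-09.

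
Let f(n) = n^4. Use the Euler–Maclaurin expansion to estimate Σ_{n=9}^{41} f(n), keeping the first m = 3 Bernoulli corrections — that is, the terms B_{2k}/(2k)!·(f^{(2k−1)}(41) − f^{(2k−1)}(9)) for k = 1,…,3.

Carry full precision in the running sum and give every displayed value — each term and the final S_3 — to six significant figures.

S_3 ≈ 2.45983e+07

Integral: ∫_9^41 x^4 dx = 2.31594e+07.
Endpoint term: (f(9) + f(41))/2 = (6561.00 + 2.82576e+06)/2 = 1.41616e+06.
Running total after boundary: 2.45756e+07.
k=1: B_{2}/(2)! × [f^{(1)}(41) − f^{(1)}(9)] = 1/12 × (275684 − 2916.00) = 22730.7.
After k=1: 2.45983e+07.
k=2: B_{4}/(4)! × [f^{(3)}(41) − f^{(3)}(9)] = −1/720 × (984.000 − 216.000) = -1.06667.
After k=2: 2.45983e+07.
k=3: B_{6}/(6)! × [f^{(5)}(41) − f^{(5)}(9)] = 1/30240 × (0.00000 − 0.00000) = 0.00000.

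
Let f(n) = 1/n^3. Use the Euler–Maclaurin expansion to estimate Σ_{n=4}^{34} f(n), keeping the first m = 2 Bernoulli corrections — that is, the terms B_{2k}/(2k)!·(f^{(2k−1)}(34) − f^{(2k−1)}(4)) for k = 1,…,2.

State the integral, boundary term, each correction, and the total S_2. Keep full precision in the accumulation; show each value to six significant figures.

Integral: ∫_4^34 1/x^3 dx = 0.0308175.
Endpoint term: (f(4) + f(34))/2 = (0.0156250 + 2.54427e-05)/2 = 0.00782522.
Integral + boundary = 0.0386427.
Order-1 term: 1/12 · (-2.24494e-06 − (-0.0117188)) = 0.000976375.
Running total after k=1: 0.0396191.
Order-2 term: −1/720 · (-3.88399e-08 − (-0.0146484)) = -2.03450e-05.

S_2 ≈ 0.0395987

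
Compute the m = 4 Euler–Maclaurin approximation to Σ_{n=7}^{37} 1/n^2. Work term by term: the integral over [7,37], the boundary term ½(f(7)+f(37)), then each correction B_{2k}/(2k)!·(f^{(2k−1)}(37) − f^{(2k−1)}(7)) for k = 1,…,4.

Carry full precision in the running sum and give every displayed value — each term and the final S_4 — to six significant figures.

S_4 ≈ 0.126880

∫_7^37 1/x^2 dx evaluates to 0.115830.
Boundary: ½(f(7) + f(37)) = ½(0.0204082 + 0.000730460) = 0.0105693.
So far: 0.126399.
Order-1 term: 1/12 · (-3.94843e-05 − (-0.00583090)) = 0.000482618.
Running total after k=1: 0.126882.
Order-2 term: −1/720 · (-3.46101e-07 − (-0.00142798)) = -1.98282e-06.
Running total after k=2: 0.126880.
Order-3 term: 1/30240 · (-7.58439e-09 − (-0.000874271)) = 2.89108e-08.
Running total after k=3: 0.126880.
Order-4 term: −1/1209600 · (-3.10245e-10 − (-0.000999167)) = -8.26031e-10.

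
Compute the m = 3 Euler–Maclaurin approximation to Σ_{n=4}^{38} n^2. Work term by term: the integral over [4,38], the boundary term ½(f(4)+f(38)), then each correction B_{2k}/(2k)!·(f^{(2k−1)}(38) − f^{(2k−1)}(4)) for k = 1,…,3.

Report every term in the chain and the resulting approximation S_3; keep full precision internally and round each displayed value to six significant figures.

Integral: ∫_4^38 x^2 dx = 18269.3.
½[f(4) + f(38)] = ½[16.0000 + 1444.00] = 730.000.
Running total after boundary: 18999.3.
Correction k=1: B_{2}/2! · (f^{(1)}(38) − f^{(1)}(4)) = 1/12 · (76.0000 − 8.00000) = 5.66667.
Partial sum through k=1: 19005.0.
Correction k=2: B_{4}/4! · (f^{(3)}(38) − f^{(3)}(4)) = −1/720 · (0.00000 − 0.00000) = 0.00000.
Partial sum through k=2: 19005.0.
Correction k=3: B_{6}/6! · (f^{(5)}(38) − f^{(5)}(4)) = 1/30240 · (0.00000 − 0.00000) = 0.00000.

S_3 ≈ 19005.0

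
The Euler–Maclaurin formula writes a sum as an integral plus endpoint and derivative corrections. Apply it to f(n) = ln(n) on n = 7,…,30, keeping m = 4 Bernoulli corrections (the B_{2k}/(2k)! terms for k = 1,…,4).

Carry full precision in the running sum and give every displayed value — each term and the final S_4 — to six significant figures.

∫_7^30 ln(x) dx evaluates to 65.4146.
½[f(7) + f(30)] = ½[1.94591 + 3.40120] = 2.67355.
Running total after boundary: 68.0881.
k=1: B_{2}/(2)! × [f^{(1)}(30) − f^{(1)}(7)] = 1/12 × (0.0333333 − 0.142857) = -0.00912698.
Partial sum through k=1: 68.0790.
k=2: B_{4}/(4)! × [f^{(3)}(30) − f^{(3)}(7)] = −1/720 × (7.40741e-05 − 0.00583090) = 7.99560e-06.
Partial sum through k=2: 68.0790.
k=3: B_{6}/(6)! × [f^{(5)}(30) − f^{(5)}(7)] = 1/30240 × (9.87654e-07 − 0.00142798) = -4.71888e-08.
Partial sum through k=3: 68.0790.
k=4: B_{8}/(8)! × [f^{(7)}(30) − f^{(7)}(7)] = −1/1209600 × (3.29218e-08 − 0.000874271) = 7.22750e-10.

S_4 ≈ 68.0790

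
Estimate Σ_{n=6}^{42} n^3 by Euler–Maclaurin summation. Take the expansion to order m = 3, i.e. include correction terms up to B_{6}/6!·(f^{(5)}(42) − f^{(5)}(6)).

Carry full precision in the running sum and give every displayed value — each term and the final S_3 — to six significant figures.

S_3 ≈ 815184

∫_6^42 x^3 dx evaluates to 777600.
½[f(6) + f(42)] = ½[216.000 + 74088.0] = 37152.0.
Integral + boundary = 814752.
k=1: B_{2}/(2)! × [f^{(1)}(42) − f^{(1)}(6)] = 1/12 × (5292.00 − 108.000) = 432.000.
After k=1: 815184.
k=2: B_{4}/(4)! × [f^{(3)}(42) − f^{(3)}(6)] = −1/720 × (6.00000 − 6.00000) = 0.00000.
After k=2: 815184.
k=3: B_{6}/(6)! × [f^{(5)}(42) − f^{(5)}(6)] = 1/30240 × (0.00000 − 0.00000) = 0.00000.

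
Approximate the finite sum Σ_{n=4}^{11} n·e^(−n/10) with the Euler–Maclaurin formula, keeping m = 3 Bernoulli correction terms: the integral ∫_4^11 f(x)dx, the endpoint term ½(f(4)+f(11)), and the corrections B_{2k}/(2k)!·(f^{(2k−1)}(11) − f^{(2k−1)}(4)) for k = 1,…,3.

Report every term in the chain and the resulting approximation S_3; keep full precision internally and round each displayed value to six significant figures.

S_3 ≈ 27.0770

∫_4^11 x·e^(−x/10) dx evaluates to 23.9419.
Endpoint term: (f(4) + f(11))/2 = (2.68128 + 3.66158)/2 = 3.17143.
So far: 27.1133.
k=1: B_{2}/(2)! × [f^{(1)}(11) − f^{(1)}(4)] = 1/12 × (-0.0332871 − 0.402192) = -0.0362899.
After k=1: 27.0770.
k=2: B_{4}/(4)! × [f^{(3)}(11) − f^{(3)}(4)] = −1/720 × (0.00632455 − 0.0174283) = 1.54219e-05.
After k=2: 27.0770.
k=3: B_{6}/(6)! × [f^{(5)}(11) − f^{(5)}(4)] = 1/30240 × (0.000129820 − 0.000308347) = -5.90369e-09.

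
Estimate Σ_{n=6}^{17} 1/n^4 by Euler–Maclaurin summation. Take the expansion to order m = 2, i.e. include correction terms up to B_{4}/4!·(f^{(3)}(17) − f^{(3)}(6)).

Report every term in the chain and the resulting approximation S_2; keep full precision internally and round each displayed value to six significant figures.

∫_6^17 1/x^4 dx evaluates to 0.00147536.
Endpoint term: (f(6) + f(17))/2 = (0.000771605 + 1.19730e-05)/2 = 0.000391789.
Integral + boundary = 0.00186715.
Order-1 term: 1/12 · (-2.81719e-06 − (-0.000514403)) = 4.26322e-05.
Running total after k=1: 0.00190978.
Order-2 term: −1/720 · (-2.92441e-07 − (-0.000428669)) = -5.94968e-07.

S_2 ≈ 0.00190919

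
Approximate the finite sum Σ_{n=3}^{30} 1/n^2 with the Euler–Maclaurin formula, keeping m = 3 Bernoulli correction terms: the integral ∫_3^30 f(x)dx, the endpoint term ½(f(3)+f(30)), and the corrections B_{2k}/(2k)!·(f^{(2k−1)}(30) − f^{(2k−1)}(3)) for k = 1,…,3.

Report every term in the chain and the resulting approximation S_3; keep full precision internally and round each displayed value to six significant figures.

Integral: ∫_3^30 1/x^2 dx = 0.300000.
Endpoint term: (f(3) + f(30))/2 = (0.111111 + 0.00111111)/2 = 0.0561111.
Integral + boundary = 0.356111.
k=1: B_{2}/(2)! × [f^{(1)}(30) − f^{(1)}(3)] = 1/12 × (-7.40741e-05 − (-0.0740741)) = 0.00616667.
Partial sum through k=1: 0.362278.
k=2: B_{4}/(4)! × [f^{(3)}(30) − f^{(3)}(3)] = −1/720 × (-9.87654e-07 − (-0.0987654)) = -0.000137173.
Partial sum through k=2: 0.362141.
k=3: B_{6}/(6)! × [f^{(5)}(30) − f^{(5)}(3)] = 1/30240 × (-3.29218e-08 − (-0.329218)) = 1.08868e-05.

S_3 ≈ 0.362151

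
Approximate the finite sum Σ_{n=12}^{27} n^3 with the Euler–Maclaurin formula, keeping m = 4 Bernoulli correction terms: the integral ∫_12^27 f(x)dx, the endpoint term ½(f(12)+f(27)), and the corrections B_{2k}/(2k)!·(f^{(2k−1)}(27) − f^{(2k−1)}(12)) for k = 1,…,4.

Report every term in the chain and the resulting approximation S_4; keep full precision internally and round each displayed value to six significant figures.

S_4 ≈ 138528

The integral term ∫_12^27 x^3 dx = 127676.
Endpoint term: (f(12) + f(27))/2 = (1728.00 + 19683.0)/2 = 10705.5.
Running total after boundary: 138382.
Correction k=1: B_{2}/2! · (f^{(1)}(27) − f^{(1)}(12)) = 1/12 · (2187.00 − 432.000) = 146.250.
After k=1: 138528.
Correction k=2: B_{4}/4! · (f^{(3)}(27) − f^{(3)}(12)) = −1/720 · (6.00000 − 6.00000) = 0.00000.
After k=2: 138528.
Correction k=3: B_{6}/6! · (f^{(5)}(27) − f^{(5)}(12)) = 1/30240 · (0.00000 − 0.00000) = 0.00000.
After k=3: 138528.
Correction k=4: B_{8}/8! · (f^{(7)}(27) − f^{(7)}(12)) = −1/1209600 · (0.00000 − 0.00000) = 0.00000.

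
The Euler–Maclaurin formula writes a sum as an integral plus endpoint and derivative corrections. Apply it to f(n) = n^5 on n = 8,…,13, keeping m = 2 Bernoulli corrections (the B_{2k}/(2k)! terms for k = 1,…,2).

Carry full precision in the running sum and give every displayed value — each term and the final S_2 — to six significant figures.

The integral term ∫_8^13 x^5 dx = 760778.
Boundary: ½(f(8) + f(13)) = ½(32768.0 + 371293) = 202030.
So far: 962808.
Order-1 term: 1/12 · (142805 − 20480.0) = 10193.8.
Running total after k=1: 973002.
Order-2 term: −1/720 · (10140.0 − 3840.00) = -8.75000.

S_2 ≈ 972993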